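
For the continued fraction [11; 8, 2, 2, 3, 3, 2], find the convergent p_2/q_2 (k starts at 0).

Using pₖ = aₖpₖ₋₁ + pₖ₋₂, qₖ = aₖqₖ₋₁ + qₖ₋₂ (with p₋₁=1, p₋₂=0, q₋₁=0, q₋₂=1):
  k=0: a=11, p=11, q=1
  k=1: a=8, p=89, q=8
  k=2: a=2, p=189, q=17

189/17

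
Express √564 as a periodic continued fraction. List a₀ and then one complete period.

a₀ = ⌊√564⌋ = 23.
With m₀=0, d₀=1 and mₖ₊₁ = dₖaₖ − mₖ, dₖ₊₁ = (n − mₖ₊₁²)/dₖ, aₖ₊₁ = ⌊(a₀+mₖ₊₁)/dₖ₊₁⌋:
  k=1: m=23, d=35, a=1
  k=2: m=12, d=12, a=2
  k=3: m=12, d=35, a=1
  k=4: m=23, d=1, a=46
d=1 and a=2a₀=46 at k=4, so the next step gives (m, d) = (23, 35) again — its k=1 value — and the period has length 4.

[23; 1, 2, 1, 46]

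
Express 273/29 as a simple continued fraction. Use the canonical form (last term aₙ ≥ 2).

[9; 2, 2, 2, 2]

273 = 9·29 + 12
29 = 2·12 + 5
12 = 2·5 + 2
5 = 2·2 + 1
2 = 2·1 + 0  (stop)
So 273/29 = [9; 2, 2, 2, 2].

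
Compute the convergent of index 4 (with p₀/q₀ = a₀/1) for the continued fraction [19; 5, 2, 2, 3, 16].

Using pₖ = aₖpₖ₋₁ + pₖ₋₂, qₖ = aₖqₖ₋₁ + qₖ₋₂ (with p₋₁=1, p₋₂=0, q₋₁=0, q₋₂=1):
  k=0: a=19, p=19, q=1
  k=1: a=5, p=96, q=5
  k=2: a=2, p=211, q=11
  k=3: a=2, p=518, q=27
  k=4: a=3, p=1765, q=92

1765/92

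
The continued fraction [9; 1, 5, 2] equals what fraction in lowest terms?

Fold from the inside: start with 2/1.
  5 + 1/2 = 11/2
  1 + 2/11 = 13/11
  9 + 11/13 = 128/13

128/13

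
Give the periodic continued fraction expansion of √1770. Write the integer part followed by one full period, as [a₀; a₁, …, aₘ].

[42; 14, 84]

a₀ = ⌊√1770⌋ = 42.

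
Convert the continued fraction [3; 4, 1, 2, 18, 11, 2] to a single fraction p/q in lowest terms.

Using pₖ = aₖpₖ₋₁ + pₖ₋₂ and qₖ = aₖqₖ₋₁ + qₖ₋₂:
  k=0: a=3, p=3, q=1
  k=1: a=4, p=13, q=4
  k=2: a=1, p=16, q=5
  k=3: a=2, p=45, q=14
  k=4: a=18, p=826, q=257
  k=5: a=11, p=9131, q=2841
  k=6: a=2, p=19088, q=5939

19088/5939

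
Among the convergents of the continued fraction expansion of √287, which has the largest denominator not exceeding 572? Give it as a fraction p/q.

√287 = [16; 1, 15, 1, 32, …] (period length 4).
Convergents:
  p_0/q_0 = 16/1
  p_1/q_1 = 17/1
  p_2/q_2 = 271/16
  p_3/q_3 = 288/17
  p_4/q_4 = 9487/560
  p_5/q_5 = 9775/577
q_4 = 560 ≤ 572 < 577 = q_5, so the answer is 9487/560.

9487/560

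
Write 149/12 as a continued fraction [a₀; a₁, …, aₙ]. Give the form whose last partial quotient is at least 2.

[12; 2, 2, 2]

149 = 12·12 + 5
12 = 2·5 + 2
5 = 2·2 + 1
2 = 2·1 + 0  (stop)
So 149/12 = [12; 2, 2, 2].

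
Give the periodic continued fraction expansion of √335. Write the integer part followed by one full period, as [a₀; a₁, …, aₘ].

[18; 3, 3, 3, 36]

a₀ = ⌊√335⌋ = 18.
With m₀=0, d₀=1 and mₖ₊₁ = dₖaₖ − mₖ, dₖ₊₁ = (n − mₖ₊₁²)/dₖ, aₖ₊₁ = ⌊(a₀+mₖ₊₁)/dₖ₊₁⌋:
  k=1: m=18, d=11, a=3
  k=2: m=15, d=10, a=3
  k=3: m=15, d=11, a=3
  k=4: m=18, d=1, a=36
d=1 and a=2a₀=36 at k=4, so the next step gives (m, d) = (18, 11) again — its k=1 value — and the period has length 4.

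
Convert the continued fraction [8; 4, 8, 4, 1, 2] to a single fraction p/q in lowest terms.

Fold from the inside: start with 2/1.
  1 + 1/2 = 3/2
  4 + 2/3 = 14/3
  8 + 3/14 = 115/14
  4 + 14/115 = 474/115
  8 + 115/474 = 3907/474

3907/474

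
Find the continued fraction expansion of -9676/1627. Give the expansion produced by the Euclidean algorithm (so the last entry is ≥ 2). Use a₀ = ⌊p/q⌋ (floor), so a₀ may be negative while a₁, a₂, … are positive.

[-6; 18, 1, 11, 3, 2]

-9676 = -6·1627 + 86
1627 = 18·86 + 79
86 = 1·79 + 7
79 = 11·7 + 2
7 = 3·2 + 1
2 = 2·1 + 0  (stop)
So -9676/1627 = [-6; 18, 1, 11, 3, 2].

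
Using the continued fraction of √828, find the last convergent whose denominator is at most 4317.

66499/2311

√828 = [28; 1, 3, 2, 3, 1, 56, …] (period length 6).
Convergents:
  p_0/q_0 = 28/1
  p_1/q_1 = 29/1
  p_2/q_2 = 115/4
  p_3/q_3 = 259/9
  p_4/q_4 = 892/31
  p_5/q_5 = 1151/40
  p_6/q_6 = 65348/2271
  p_7/q_7 = 66499/2311
  p_8/q_8 = 264845/9204
q_7 = 2311 ≤ 4317 < 9204 = q_8, so the answer is 66499/2311.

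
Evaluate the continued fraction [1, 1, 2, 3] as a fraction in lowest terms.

17/10

Using pₖ = aₖpₖ₋₁ + pₖ₋₂ and qₖ = aₖqₖ₋₁ + qₖ₋₂:
  k=0: a=1, p=1, q=1
  k=1: a=1, p=2, q=1
  k=2: a=2, p=5, q=3
  k=3: a=3, p=17, q=10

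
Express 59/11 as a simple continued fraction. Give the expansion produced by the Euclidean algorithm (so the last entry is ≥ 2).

[5; 2, 1, 3]

59 = 5×11 + 4
11 = 2×4 + 3
4 = 1×3 + 1
3 = 3×1 + 0  (stop)
So 59/11 = [5; 2, 1, 3].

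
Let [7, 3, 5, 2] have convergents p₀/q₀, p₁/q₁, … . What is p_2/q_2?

117/16

Using pₖ = aₖpₖ₋₁ + pₖ₋₂, qₖ = aₖqₖ₋₁ + qₖ₋₂ (with p₋₁=1, p₋₂=0, q₋₁=0, q₋₂=1):
  k=0: a=7, p=7, q=1
  k=1: a=3, p=22, q=3
  k=2: a=5, p=117, q=16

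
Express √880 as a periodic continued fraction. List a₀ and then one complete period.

[29; 1, 1, 1, 58]

a₀ = ⌊√880⌋ = 29.
With m₀=0, d₀=1 and mₖ₊₁ = dₖaₖ − mₖ, dₖ₊₁ = (n − mₖ₊₁²)/dₖ, aₖ₊₁ = ⌊(a₀+mₖ₊₁)/dₖ₊₁⌋:
  k=1: m=29, d=39, a=1
  k=2: m=10, d=20, a=1
  k=3: m=10, d=39, a=1
  k=4: m=29, d=1, a=58
d=1 and a=2a₀=58 at k=4, so the next step gives (m, d) = (29, 39) again — its k=1 value — and the period has length 4.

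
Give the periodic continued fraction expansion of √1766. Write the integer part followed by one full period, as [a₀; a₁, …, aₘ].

a₀ = ⌊√1766⌋ = 42.
With m₀=0, d₀=1 and mₖ₊₁ = dₖaₖ − mₖ, dₖ₊₁ = (n − mₖ₊₁²)/dₖ, aₖ₊₁ = ⌊(a₀+mₖ₊₁)/dₖ₊₁⌋:
  k=1: m=42, d=2, a=42
  k=2: m=42, d=1, a=84
d=1 and a=2a₀=84 at k=2, so the next step gives (m, d) = (42, 2) again — its k=1 value — and the period has length 2.

[42; 42, 84]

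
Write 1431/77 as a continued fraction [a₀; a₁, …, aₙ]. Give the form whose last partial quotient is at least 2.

[18; 1, 1, 2, 2, 6]

1431 = 18×77 + 45
77 = 1×45 + 32
45 = 1×32 + 13
32 = 2×13 + 6
13 = 2×6 + 1
6 = 6×1 + 0  (stop)
So 1431/77 = [18; 1, 1, 2, 2, 6].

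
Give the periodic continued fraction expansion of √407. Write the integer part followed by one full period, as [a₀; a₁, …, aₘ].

[20; 5, 1, 2, 1, 5, 40]

a₀ = ⌊√407⌋ = 20.
With m₀=0, d₀=1 and mₖ₊₁ = dₖaₖ − mₖ, dₖ₊₁ = (n − mₖ₊₁²)/dₖ, aₖ₊₁ = ⌊(a₀+mₖ₊₁)/dₖ₊₁⌋:
  k=1: m=20, d=7, a=5
  k=2: m=15, d=26, a=1
  k=3: m=11, d=11, a=2
  k=4: m=11, d=26, a=1
  k=5: m=15, d=7, a=5
  k=6: m=20, d=1, a=40
d=1 and a=2a₀=40 at k=6, so the next step gives (m, d) = (20, 7) again — its k=1 value — and the period has length 6.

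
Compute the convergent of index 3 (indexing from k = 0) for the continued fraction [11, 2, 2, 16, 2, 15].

935/82

Using pₖ = aₖpₖ₋₁ + pₖ₋₂, qₖ = aₖqₖ₋₁ + qₖ₋₂ (with p₋₁=1, p₋₂=0, q₋₁=0, q₋₂=1):
  k=0: a=11, p=11, q=1
  k=1: a=2, p=23, q=2
  k=2: a=2, p=57, q=5
  k=3: a=16, p=935, q=82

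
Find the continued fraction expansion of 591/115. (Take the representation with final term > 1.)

591 = 5×115 + 16
115 = 7×16 + 3
16 = 5×3 + 1
3 = 3×1 + 0  (stop)
So 591/115 = [5; 7, 5, 3].

[5; 7, 5, 3]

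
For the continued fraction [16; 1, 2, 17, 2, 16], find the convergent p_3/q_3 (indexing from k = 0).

867/52

Using pₖ = aₖpₖ₋₁ + pₖ₋₂, qₖ = aₖqₖ₋₁ + qₖ₋₂ (with p₋₁=1, p₋₂=0, q₋₁=0, q₋₂=1):
  k=0: a=16, p=16, q=1
  k=1: a=1, p=17, q=1
  k=2: a=2, p=50, q=3
  k=3: a=17, p=867, q=52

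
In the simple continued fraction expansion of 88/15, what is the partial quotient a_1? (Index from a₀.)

1

88 = 5·15 + 13   →  a_0 = 5
15 = 1·13 + 2   →  a_1 = 1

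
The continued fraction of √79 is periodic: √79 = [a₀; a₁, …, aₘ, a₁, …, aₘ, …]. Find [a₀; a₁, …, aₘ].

[8; 1, 7, 1, 16]

a₀ = ⌊√79⌋ = 8.
With m₀=0, d₀=1 and mₖ₊₁ = dₖaₖ − mₖ, dₖ₊₁ = (n − mₖ₊₁²)/dₖ, aₖ₊₁ = ⌊(a₀+mₖ₊₁)/dₖ₊₁⌋:
  k=1: m=8, d=15, a=1
  k=2: m=7, d=2, a=7
  k=3: m=7, d=15, a=1
  k=4: m=8, d=1, a=16
d=1 and a=2a₀=16 at k=4, so the next step gives (m, d) = (8, 15) again — its k=1 value — and the period has length 4.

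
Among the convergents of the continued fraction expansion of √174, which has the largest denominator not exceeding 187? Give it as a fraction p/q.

1451/110

√174 = [13; 5, 4, 5, 26, …] (period length 4).
Convergents:
  p_0/q_0 = 13/1
  p_1/q_1 = 66/5
  p_2/q_2 = 277/21
  p_3/q_3 = 1451/110
  p_4/q_4 = 38003/2881
q_3 = 110 ≤ 187 < 2881 = q_4, so the answer is 1451/110.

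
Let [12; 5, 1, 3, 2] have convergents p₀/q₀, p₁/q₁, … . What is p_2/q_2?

Using pₖ = aₖpₖ₋₁ + pₖ₋₂, qₖ = aₖqₖ₋₁ + qₖ₋₂ (with p₋₁=1, p₋₂=0, q₋₁=0, q₋₂=1):
  k=0: a=12, p=12, q=1
  k=1: a=5, p=61, q=5
  k=2: a=1, p=73, q=6

73/6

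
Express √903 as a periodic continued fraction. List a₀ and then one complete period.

a₀ = ⌊√903⌋ = 30.
With m₀=0, d₀=1 and mₖ₊₁ = dₖaₖ − mₖ, dₖ₊₁ = (n − mₖ₊₁²)/dₖ, aₖ₊₁ = ⌊(a₀+mₖ₊₁)/dₖ₊₁⌋:
  k=1: m=30, d=3, a=20
  k=2: m=30, d=1, a=60
d=1 and a=2a₀=60 at k=2, so the next step gives (m, d) = (30, 3) again — its k=1 value — and the period has length 2.

[30; 20, 60]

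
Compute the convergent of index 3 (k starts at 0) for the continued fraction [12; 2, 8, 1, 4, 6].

237/19

Using pₖ = aₖpₖ₋₁ + pₖ₋₂, qₖ = aₖqₖ₋₁ + qₖ₋₂ (with p₋₁=1, p₋₂=0, q₋₁=0, q₋₂=1):
  k=0: a=12, p=12, q=1
  k=1: a=2, p=25, q=2
  k=2: a=8, p=212, q=17
  k=3: a=1, p=237, q=19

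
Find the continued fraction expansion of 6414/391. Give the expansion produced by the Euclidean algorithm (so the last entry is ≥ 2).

6414 = 16×391 + 158
391 = 2×158 + 75
158 = 2×75 + 8
75 = 9×8 + 3
8 = 2×3 + 2
3 = 1×2 + 1
2 = 2×1 + 0  (stop)
So 6414/391 = [16; 2, 2, 9, 2, 1, 2].

[16; 2, 2, 9, 2, 1, 2]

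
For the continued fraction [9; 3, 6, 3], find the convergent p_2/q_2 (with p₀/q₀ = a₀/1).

177/19

Using pₖ = aₖpₖ₋₁ + pₖ₋₂, qₖ = aₖqₖ₋₁ + qₖ₋₂ (with p₋₁=1, p₋₂=0, q₋₁=0, q₋₂=1):
  k=0: a=9, p=9, q=1
  k=1: a=3, p=28, q=3
  k=2: a=6, p=177, q=19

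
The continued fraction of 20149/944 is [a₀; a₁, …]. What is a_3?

9

20149 = 21·944 + 325   →  a_0 = 21
944 = 2·325 + 294   →  a_1 = 2
325 = 1·294 + 31   →  a_2 = 1
294 = 9·31 + 15   →  a_3 = 9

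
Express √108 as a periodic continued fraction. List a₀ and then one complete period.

[10; 2, 1, 1, 4, 1, 1, 2, 20]

a₀ = ⌊√108⌋ = 10.
With m₀=0, d₀=1 and mₖ₊₁ = dₖaₖ − mₖ, dₖ₊₁ = (n − mₖ₊₁²)/dₖ, aₖ₊₁ = ⌊(a₀+mₖ₊₁)/dₖ₊₁⌋:
  k=1: m=10, d=8, a=2
  k=2: m=6, d=9, a=1
  k=3: m=3, d=11, a=1
  k=4: m=8, d=4, a=4
  k=5: m=8, d=11, a=1
  k=6: m=3, d=9, a=1
  k=7: m=6, d=8, a=2
  k=8: m=10, d=1, a=20
d=1 and a=2a₀=20 at k=8, so the next step gives (m, d) = (10, 8) again — its k=1 value — and the period has length 8.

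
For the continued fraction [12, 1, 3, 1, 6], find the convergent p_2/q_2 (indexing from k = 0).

51/4

Using pₖ = aₖpₖ₋₁ + pₖ₋₂, qₖ = aₖqₖ₋₁ + qₖ₋₂ (with p₋₁=1, p₋₂=0, q₋₁=0, q₋₂=1):
  k=0: a=12, p=12, q=1
  k=1: a=1, p=13, q=1
  k=2: a=3, p=51, q=4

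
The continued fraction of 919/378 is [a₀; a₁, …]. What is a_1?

2

919 = 2·378 + 163   →  a_0 = 2
378 = 2·163 + 52   →  a_1 = 2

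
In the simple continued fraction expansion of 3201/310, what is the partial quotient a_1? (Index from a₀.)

3201 = 10·310 + 101   →  a_0 = 10
310 = 3·101 + 7   →  a_1 = 3

3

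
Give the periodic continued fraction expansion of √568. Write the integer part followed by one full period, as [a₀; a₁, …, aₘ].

[23; 1, 4, 1, 46]

a₀ = ⌊√568⌋ = 23.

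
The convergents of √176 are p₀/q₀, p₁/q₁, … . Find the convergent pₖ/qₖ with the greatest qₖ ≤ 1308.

√176 = [13; 3, 1, 3, 26, …] (period length 4).
Convergents:
  p_0/q_0 = 13/1
  p_1/q_1 = 40/3
  p_2/q_2 = 53/4
  p_3/q_3 = 199/15
  p_4/q_4 = 5227/394
  p_5/q_5 = 15880/1197
  p_6/q_6 = 21107/1591
q_5 = 1197 ≤ 1308 < 1591 = q_6, so the answer is 15880/1197.

15880/1197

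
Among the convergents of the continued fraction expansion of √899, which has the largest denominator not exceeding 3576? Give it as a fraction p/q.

√899 = [29; 1, 58, …] (period length 2).
Convergents:
  p_0/q_0 = 29/1
  p_1/q_1 = 30/1
  p_2/q_2 = 1769/59
  p_3/q_3 = 1799/60
  p_4/q_4 = 106111/3539
  p_5/q_5 = 107910/3599
q_4 = 3539 ≤ 3576 < 3599 = q_5, so the answer is 106111/3539.

106111/3539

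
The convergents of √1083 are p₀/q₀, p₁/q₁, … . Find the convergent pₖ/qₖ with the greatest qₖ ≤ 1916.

√1083 = [32; 1, 9, 1, 64, …] (period length 4).
Convergents:
  p_0/q_0 = 32/1
  p_1/q_1 = 33/1
  p_2/q_2 = 329/10
  p_3/q_3 = 362/11
  p_4/q_4 = 23497/714
  p_5/q_5 = 23859/725
  p_6/q_6 = 238228/7239
q_5 = 725 ≤ 1916 < 7239 = q_6, so the answer is 23859/725.

23859/725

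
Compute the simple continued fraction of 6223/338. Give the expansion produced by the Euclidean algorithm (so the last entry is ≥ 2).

6223 = 18*338 + 139
338 = 2*139 + 60
139 = 2*60 + 19
60 = 3*19 + 3
19 = 6*3 + 1
3 = 3*1 + 0  (stop)
So 6223/338 = [18; 2, 2, 3, 6, 3].

[18; 2, 2, 3, 6, 3]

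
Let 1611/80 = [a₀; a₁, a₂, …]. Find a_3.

1

1611 = 20·80 + 11   →  a_0 = 20
80 = 7·11 + 3   →  a_1 = 7
11 = 3·3 + 2   →  a_2 = 3
3 = 1·2 + 1   →  a_3 = 1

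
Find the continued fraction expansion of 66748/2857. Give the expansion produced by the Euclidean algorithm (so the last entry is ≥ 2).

[23; 2, 1, 3, 12, 10, 2]

66748 = 23·2857 + 1037
2857 = 2·1037 + 783
1037 = 1·783 + 254
783 = 3·254 + 21
254 = 12·21 + 2
21 = 10·2 + 1
2 = 2·1 + 0  (stop)
So 66748/2857 = [23; 2, 1, 3, 12, 10, 2].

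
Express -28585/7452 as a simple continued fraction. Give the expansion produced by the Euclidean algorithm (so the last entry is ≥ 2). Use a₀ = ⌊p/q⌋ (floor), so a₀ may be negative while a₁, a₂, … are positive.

[-4; 6, 10, 1, 2, 1, 2, 10]

-28585 = -4×7452 + 1223
7452 = 6×1223 + 114
1223 = 10×114 + 83
114 = 1×83 + 31
83 = 2×31 + 21
31 = 1×21 + 10
21 = 2×10 + 1
10 = 10×1 + 0  (stop)
So -28585/7452 = [-4; 6, 10, 1, 2, 1, 2, 10].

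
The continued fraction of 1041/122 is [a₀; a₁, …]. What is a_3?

7

1041 = 8·122 + 65   →  a_0 = 8
122 = 1·65 + 57   →  a_1 = 1
65 = 1·57 + 8   →  a_2 = 1
57 = 7·8 + 1   →  a_3 = 7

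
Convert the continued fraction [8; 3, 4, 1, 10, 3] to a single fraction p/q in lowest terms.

4447/535

Fold from the inside: start with 3/1.
  10 + 1/3 = 31/3
  1 + 3/31 = 34/31
  4 + 31/34 = 167/34
  3 + 34/167 = 535/167
  8 + 167/535 = 4447/535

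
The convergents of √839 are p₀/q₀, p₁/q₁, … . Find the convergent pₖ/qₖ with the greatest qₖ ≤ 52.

840/29

√839 = [28; 1, 27, 1, 56, …] (period length 4).
Convergents:
  p_0/q_0 = 28/1
  p_1/q_1 = 29/1
  p_2/q_2 = 811/28
  p_3/q_3 = 840/29
  p_4/q_4 = 47851/1652
q_3 = 29 ≤ 52 < 1652 = q_4, so the answer is 840/29.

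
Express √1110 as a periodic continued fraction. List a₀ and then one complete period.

[33; 3, 6, 3, 66]

a₀ = ⌊√1110⌋ = 33.
With m₀=0, d₀=1 and mₖ₊₁ = dₖaₖ − mₖ, dₖ₊₁ = (n − mₖ₊₁²)/dₖ, aₖ₊₁ = ⌊(a₀+mₖ₊₁)/dₖ₊₁⌋:
  k=1: m=33, d=21, a=3
  k=2: m=30, d=10, a=6
  k=3: m=30, d=21, a=3
  k=4: m=33, d=1, a=66
d=1 and a=2a₀=66 at k=4, so the next step gives (m, d) = (33, 21) again — its k=1 value — and the period has length 4.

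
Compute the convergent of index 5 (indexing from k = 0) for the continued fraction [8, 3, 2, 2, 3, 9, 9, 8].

Using pₖ = aₖpₖ₋₁ + pₖ₋₂, qₖ = aₖqₖ₋₁ + qₖ₋₂ (with p₋₁=1, p₋₂=0, q₋₁=0, q₋₂=1):
  k=0: a=8, p=8, q=1
  k=1: a=3, p=25, q=3
  k=2: a=2, p=58, q=7
  k=3: a=2, p=141, q=17
  k=4: a=3, p=481, q=58
  k=5: a=9, p=4470, q=539

4470/539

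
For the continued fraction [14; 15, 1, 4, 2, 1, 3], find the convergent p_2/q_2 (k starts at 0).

Using pₖ = aₖpₖ₋₁ + pₖ₋₂, qₖ = aₖqₖ₋₁ + qₖ₋₂ (with p₋₁=1, p₋₂=0, q₋₁=0, q₋₂=1):
  k=0: a=14, p=14, q=1
  k=1: a=15, p=211, q=15
  k=2: a=1, p=225, q=16

225/16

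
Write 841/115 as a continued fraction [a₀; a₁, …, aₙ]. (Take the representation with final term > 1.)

841 = 7×115 + 36
115 = 3×36 + 7
36 = 5×7 + 1
7 = 7×1 + 0  (stop)
So 841/115 = [7; 3, 5, 7].

[7; 3, 5, 7]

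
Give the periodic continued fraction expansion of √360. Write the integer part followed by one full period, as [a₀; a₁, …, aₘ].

[18; 1, 36]

a₀ = ⌊√360⌋ = 18.
With m₀=0, d₀=1 and mₖ₊₁ = dₖaₖ − mₖ, dₖ₊₁ = (n − mₖ₊₁²)/dₖ, aₖ₊₁ = ⌊(a₀+mₖ₊₁)/dₖ₊₁⌋:
  k=1: m=18, d=36, a=1
  k=2: m=18, d=1, a=36
d=1 and a=2a₀=36 at k=2, so the next step gives (m, d) = (18, 36) again — its k=1 value — and the period has length 2.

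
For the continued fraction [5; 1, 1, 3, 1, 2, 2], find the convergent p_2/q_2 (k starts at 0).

Using pₖ = aₖpₖ₋₁ + pₖ₋₂, qₖ = aₖqₖ₋₁ + qₖ₋₂ (with p₋₁=1, p₋₂=0, q₋₁=0, q₋₂=1):
  k=0: a=5, p=5, q=1
  k=1: a=1, p=6, q=1
  k=2: a=1, p=11, q=2

11/2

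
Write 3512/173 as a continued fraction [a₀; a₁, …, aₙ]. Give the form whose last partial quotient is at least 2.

3512 = 20*173 + 52
173 = 3*52 + 17
52 = 3*17 + 1
17 = 17*1 + 0  (stop)
So 3512/173 = [20; 3, 3, 17].

[20; 3, 3, 17]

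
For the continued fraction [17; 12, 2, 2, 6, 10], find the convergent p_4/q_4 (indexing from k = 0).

6781/397

Using pₖ = aₖpₖ₋₁ + pₖ₋₂, qₖ = aₖqₖ₋₁ + qₖ₋₂ (with p₋₁=1, p₋₂=0, q₋₁=0, q₋₂=1):
  k=0: a=17, p=17, q=1
  k=1: a=12, p=205, q=12
  k=2: a=2, p=427, q=25
  k=3: a=2, p=1059, q=62
  k=4: a=6, p=6781, q=397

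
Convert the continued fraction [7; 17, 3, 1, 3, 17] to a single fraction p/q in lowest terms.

Fold from the inside: start with 17/1.
  3 + 1/17 = 52/17
  1 + 17/52 = 69/52
  3 + 52/69 = 259/69
  17 + 69/259 = 4472/259
  7 + 259/4472 = 31563/4472

31563/4472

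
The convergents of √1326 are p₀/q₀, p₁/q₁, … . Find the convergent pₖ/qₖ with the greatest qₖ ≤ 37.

√1326 = [36; 2, 2, 2, 2, 2, 72, …] (period length 6).
Convergents:
  p_0/q_0 = 36/1
  p_1/q_1 = 73/2
  p_2/q_2 = 182/5
  p_3/q_3 = 437/12
  p_4/q_4 = 1056/29
  p_5/q_5 = 2549/70
q_4 = 29 ≤ 37 < 70 = q_5, so the answer is 1056/29.

1056/29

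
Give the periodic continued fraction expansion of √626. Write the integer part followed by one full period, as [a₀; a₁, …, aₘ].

[25; 50]

a₀ = ⌊√626⌋ = 25.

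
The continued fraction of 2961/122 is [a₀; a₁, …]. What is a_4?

3

2961 = 24·122 + 33   →  a_0 = 24
122 = 3·33 + 23   →  a_1 = 3
33 = 1·23 + 10   →  a_2 = 1
23 = 2·10 + 3   →  a_3 = 2
10 = 3·3 + 1   →  a_4 = 3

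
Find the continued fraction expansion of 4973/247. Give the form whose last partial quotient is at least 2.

4973 = 20×247 + 33
247 = 7×33 + 16
33 = 2×16 + 1
16 = 16×1 + 0  (stop)
So 4973/247 = [20; 7, 2, 16].

[20; 7, 2, 16]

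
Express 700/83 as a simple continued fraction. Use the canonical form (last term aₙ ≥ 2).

700 = 8×83 + 36
83 = 2×36 + 11
36 = 3×11 + 3
11 = 3×3 + 2
3 = 1×2 + 1
2 = 2×1 + 0  (stop)
So 700/83 = [8; 2, 3, 3, 1, 2].

[8; 2, 3, 3, 1, 2]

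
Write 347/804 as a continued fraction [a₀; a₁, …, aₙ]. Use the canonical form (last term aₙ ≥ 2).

347 = 0·804 + 347
804 = 2·347 + 110
347 = 3·110 + 17
110 = 6·17 + 8
17 = 2·8 + 1
8 = 8·1 + 0  (stop)
So 347/804 = [0; 2, 3, 6, 2, 8].

[0; 2, 3, 6, 2, 8]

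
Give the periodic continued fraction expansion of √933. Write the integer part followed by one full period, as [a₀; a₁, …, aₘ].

a₀ = ⌊√933⌋ = 30.
With m₀=0, d₀=1 and mₖ₊₁ = dₖaₖ − mₖ, dₖ₊₁ = (n − mₖ₊₁²)/dₖ, aₖ₊₁ = ⌊(a₀+mₖ₊₁)/dₖ₊₁⌋:
  k=1: m=30, d=33, a=1
  k=2: m=3, d=28, a=1
  k=3: m=25, d=11, a=5
  k=4: m=30, d=3, a=20
  k=5: m=30, d=11, a=5
  k=6: m=25, d=28, a=1
  k=7: m=3, d=33, a=1
  k=8: m=30, d=1, a=60
d=1 and a=2a₀=60 at k=8, so the next step gives (m, d) = (30, 33) again — its k=1 value — and the period has length 8.

[30; 1, 1, 5, 20, 5, 1, 1, 60]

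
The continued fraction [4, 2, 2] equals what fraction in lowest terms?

Fold from the inside: start with 2/1.
  2 + 1/2 = 5/2
  4 + 2/5 = 22/5

22/5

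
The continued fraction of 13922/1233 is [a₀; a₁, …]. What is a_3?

13922 = 11·1233 + 359   →  a_0 = 11
1233 = 3·359 + 156   →  a_1 = 3
359 = 2·156 + 47   →  a_2 = 2
156 = 3·47 + 15   →  a_3 = 3

3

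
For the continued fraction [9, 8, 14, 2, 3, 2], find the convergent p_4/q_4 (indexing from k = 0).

Using pₖ = aₖpₖ₋₁ + pₖ₋₂, qₖ = aₖqₖ₋₁ + qₖ₋₂ (with p₋₁=1, p₋₂=0, q₋₁=0, q₋₂=1):
  k=0: a=9, p=9, q=1
  k=1: a=8, p=73, q=8
  k=2: a=14, p=1031, q=113
  k=3: a=2, p=2135, q=234
  k=4: a=3, p=7436, q=815

7436/815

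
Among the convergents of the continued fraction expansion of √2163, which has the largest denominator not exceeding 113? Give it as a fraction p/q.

2930/63

√2163 = [46; 1, 1, 30, 1, 1, 92, …] (period length 6).
Convergents:
  p_0/q_0 = 46/1
  p_1/q_1 = 47/1
  p_2/q_2 = 93/2
  p_3/q_3 = 2837/61
  p_4/q_4 = 2930/63
  p_5/q_5 = 5767/124
q_4 = 63 ≤ 113 < 124 = q_5, so the answer is 2930/63.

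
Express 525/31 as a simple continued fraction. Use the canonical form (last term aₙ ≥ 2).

525 = 16*31 + 29
31 = 1*29 + 2
29 = 14*2 + 1
2 = 2*1 + 0  (stop)
So 525/31 = [16; 1, 14, 2].

[16; 1, 14, 2]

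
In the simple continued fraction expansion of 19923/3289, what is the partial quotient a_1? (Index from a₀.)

17

19923 = 6·3289 + 189   →  a_0 = 6
3289 = 17·189 + 76   →  a_1 = 17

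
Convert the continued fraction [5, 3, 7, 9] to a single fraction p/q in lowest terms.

1069/201

Fold from the inside: start with 9/1.
  7 + 1/9 = 64/9
  3 + 9/64 = 201/64
  5 + 64/201 = 1069/201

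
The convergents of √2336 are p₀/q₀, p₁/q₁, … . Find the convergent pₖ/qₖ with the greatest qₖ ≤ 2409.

42049/870

√2336 = [48; 3, 96, …] (period length 2).
Convergents:
  p_0/q_0 = 48/1
  p_1/q_1 = 145/3
  p_2/q_2 = 13968/289
  p_3/q_3 = 42049/870
  p_4/q_4 = 4050672/83809
q_3 = 870 ≤ 2409 < 83809 = q_4, so the answer is 42049/870.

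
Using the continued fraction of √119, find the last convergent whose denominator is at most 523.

√119 = [10; 1, 9, 1, 20, …] (period length 4).
Convergents:
  p_0/q_0 = 10/1
  p_1/q_1 = 11/1
  p_2/q_2 = 109/10
  p_3/q_3 = 120/11
  p_4/q_4 = 2509/230
  p_5/q_5 = 2629/241
  p_6/q_6 = 26170/2399
q_5 = 241 ≤ 523 < 2399 = q_6, so the answer is 2629/241.

2629/241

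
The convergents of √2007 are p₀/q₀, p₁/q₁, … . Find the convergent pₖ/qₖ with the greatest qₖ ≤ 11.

224/5

√2007 = [44; 1, 3, 1, 88, …] (period length 4).
Convergents:
  p_0/q_0 = 44/1
  p_1/q_1 = 45/1
  p_2/q_2 = 179/4
  p_3/q_3 = 224/5
  p_4/q_4 = 19891/444
q_3 = 5 ≤ 11 < 444 = q_4, so the answer is 224/5.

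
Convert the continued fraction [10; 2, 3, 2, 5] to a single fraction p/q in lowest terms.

Fold from the inside: start with 5/1.
  2 + 1/5 = 11/5
  3 + 5/11 = 38/11
  2 + 11/38 = 87/38
  10 + 38/87 = 908/87

908/87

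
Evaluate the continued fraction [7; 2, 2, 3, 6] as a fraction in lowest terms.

793/107

Using pₖ = aₖpₖ₋₁ + pₖ₋₂ and qₖ = aₖqₖ₋₁ + qₖ₋₂:
  k=0: a=7, p=7, q=1
  k=1: a=2, p=15, q=2
  k=2: a=2, p=37, q=5
  k=3: a=3, p=126, q=17
  k=4: a=6, p=793, q=107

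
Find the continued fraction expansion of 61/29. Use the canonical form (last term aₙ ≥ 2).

[2; 9, 1, 2]

61 = 2·29 + 3
29 = 9·3 + 2
3 = 1·2 + 1
2 = 2·1 + 0  (stop)
So 61/29 = [2; 9, 1, 2].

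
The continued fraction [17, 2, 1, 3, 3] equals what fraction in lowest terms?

Using pₖ = aₖpₖ₋₁ + pₖ₋₂ and qₖ = aₖqₖ₋₁ + qₖ₋₂:
  k=0: a=17, p=17, q=1
  k=1: a=2, p=35, q=2
  k=2: a=1, p=52, q=3
  k=3: a=3, p=191, q=11
  k=4: a=3, p=625, q=36

625/36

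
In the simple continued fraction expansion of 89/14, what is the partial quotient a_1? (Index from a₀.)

89 = 6·14 + 5   →  a_0 = 6
14 = 2·5 + 4   →  a_1 = 2

2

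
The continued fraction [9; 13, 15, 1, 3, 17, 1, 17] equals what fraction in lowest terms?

2446956/269591

Using pₖ = aₖpₖ₋₁ + pₖ₋₂ and qₖ = aₖqₖ₋₁ + qₖ₋₂:
  k=0: a=9, p=9, q=1
  k=1: a=13, p=118, q=13
  k=2: a=15, p=1779, q=196
  k=3: a=1, p=1897, q=209
  k=4: a=3, p=7470, q=823
  k=5: a=17, p=128887, q=14200
  k=6: a=1, p=136357, q=15023
  k=7: a=17, p=2446956, q=269591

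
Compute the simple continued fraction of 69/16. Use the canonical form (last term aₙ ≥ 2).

69 = 4·16 + 5
16 = 3·5 + 1
5 = 5·1 + 0  (stop)
So 69/16 = [4; 3, 5].

[4; 3, 5]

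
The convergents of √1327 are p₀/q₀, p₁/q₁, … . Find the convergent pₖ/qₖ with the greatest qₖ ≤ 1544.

27831/764

√1327 = [36; 2, 2, 1, 35, 1, 2, 2, 72, …] (period length 8).
Convergents:
  p_0/q_0 = 36/1
  p_1/q_1 = 73/2
  p_2/q_2 = 182/5
  p_3/q_3 = 255/7
  p_4/q_4 = 9107/250
  p_5/q_5 = 9362/257
  p_6/q_6 = 27831/764
  p_7/q_7 = 65024/1785
q_6 = 764 ≤ 1544 < 1785 = q_7, so the answer is 27831/764.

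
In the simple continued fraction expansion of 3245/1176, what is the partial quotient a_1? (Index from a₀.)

1

3245 = 2·1176 + 893   →  a_0 = 2
1176 = 1·893 + 283   →  a_1 = 1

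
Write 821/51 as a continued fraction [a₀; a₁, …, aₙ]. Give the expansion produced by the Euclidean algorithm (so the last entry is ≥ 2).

[16; 10, 5]

821 = 16*51 + 5
51 = 10*5 + 1
5 = 5*1 + 0  (stop)
So 821/51 = [16; 10, 5].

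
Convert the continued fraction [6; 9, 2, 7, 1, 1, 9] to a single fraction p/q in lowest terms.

Using pₖ = aₖpₖ₋₁ + pₖ₋₂ and qₖ = aₖqₖ₋₁ + qₖ₋₂:
  k=0: a=6, p=6, q=1
  k=1: a=9, p=55, q=9
  k=2: a=2, p=116, q=19
  k=3: a=7, p=867, q=142
  k=4: a=1, p=983, q=161
  k=5: a=1, p=1850, q=303
  k=6: a=9, p=17633, q=2888

17633/2888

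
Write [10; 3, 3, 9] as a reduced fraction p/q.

Using pₖ = aₖpₖ₋₁ + pₖ₋₂ and qₖ = aₖqₖ₋₁ + qₖ₋₂:
  k=0: a=10, p=10, q=1
  k=1: a=3, p=31, q=3
  k=2: a=3, p=103, q=10
  k=3: a=9, p=958, q=93

958/93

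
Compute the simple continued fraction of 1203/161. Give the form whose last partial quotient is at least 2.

1203 = 7×161 + 76
161 = 2×76 + 9
76 = 8×9 + 4
9 = 2×4 + 1
4 = 4×1 + 0  (stop)
So 1203/161 = [7; 2, 8, 2, 4].

[7; 2, 8, 2, 4]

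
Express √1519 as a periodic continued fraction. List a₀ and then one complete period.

[38; 1, 37, 1, 76]

a₀ = ⌊√1519⌋ = 38.
With m₀=0, d₀=1 and mₖ₊₁ = dₖaₖ − mₖ, dₖ₊₁ = (n − mₖ₊₁²)/dₖ, aₖ₊₁ = ⌊(a₀+mₖ₊₁)/dₖ₊₁⌋:
  k=1: m=38, d=75, a=1
  k=2: m=37, d=2, a=37
  k=3: m=37, d=75, a=1
  k=4: m=38, d=1, a=76
d=1 and a=2a₀=76 at k=4, so the next step gives (m, d) = (38, 75) again — its k=1 value — and the period has length 4.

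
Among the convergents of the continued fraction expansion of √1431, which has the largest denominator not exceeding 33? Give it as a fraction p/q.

1097/29

√1431 = [37; 1, 4, 1, 4, 1, 74, …] (period length 6).
Convergents:
  p_0/q_0 = 37/1
  p_1/q_1 = 38/1
  p_2/q_2 = 189/5
  p_3/q_3 = 227/6
  p_4/q_4 = 1097/29
  p_5/q_5 = 1324/35
q_4 = 29 ≤ 33 < 35 = q_5, so the answer is 1097/29.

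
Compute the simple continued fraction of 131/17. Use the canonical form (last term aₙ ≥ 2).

[7; 1, 2, 2, 2]

131 = 7*17 + 12
17 = 1*12 + 5
12 = 2*5 + 2
5 = 2*2 + 1
2 = 2*1 + 0  (stop)
So 131/17 = [7; 1, 2, 2, 2].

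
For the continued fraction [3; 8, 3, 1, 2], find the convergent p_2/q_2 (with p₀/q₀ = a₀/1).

78/25

Using pₖ = aₖpₖ₋₁ + pₖ₋₂, qₖ = aₖqₖ₋₁ + qₖ₋₂ (with p₋₁=1, p₋₂=0, q₋₁=0, q₋₂=1):
  k=0: a=3, p=3, q=1
  k=1: a=8, p=25, q=8
  k=2: a=3, p=78, q=25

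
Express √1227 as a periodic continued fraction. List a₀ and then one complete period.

a₀ = ⌊√1227⌋ = 35.
With m₀=0, d₀=1 and mₖ₊₁ = dₖaₖ − mₖ, dₖ₊₁ = (n − mₖ₊₁²)/dₖ, aₖ₊₁ = ⌊(a₀+mₖ₊₁)/dₖ₊₁⌋:
  k=1: m=35, d=2, a=35
  k=2: m=35, d=1, a=70
d=1 and a=2a₀=70 at k=2, so the next step gives (m, d) = (35, 2) again — its k=1 value — and the period has length 2.

[35; 35, 70]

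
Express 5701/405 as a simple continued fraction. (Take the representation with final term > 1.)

5701 = 14×405 + 31
405 = 13×31 + 2
31 = 15×2 + 1
2 = 2×1 + 0  (stop)
So 5701/405 = [14; 13, 15, 2].

[14; 13, 15, 2]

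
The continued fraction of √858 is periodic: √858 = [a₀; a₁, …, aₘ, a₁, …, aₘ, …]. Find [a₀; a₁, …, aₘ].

[29; 3, 2, 3, 58]

a₀ = ⌊√858⌋ = 29.
With m₀=0, d₀=1 and mₖ₊₁ = dₖaₖ − mₖ, dₖ₊₁ = (n − mₖ₊₁²)/dₖ, aₖ₊₁ = ⌊(a₀+mₖ₊₁)/dₖ₊₁⌋:
  k=1: m=29, d=17, a=3
  k=2: m=22, d=22, a=2
  k=3: m=22, d=17, a=3
  k=4: m=29, d=1, a=58
d=1 and a=2a₀=58 at k=4, so the next step gives (m, d) = (29, 17) again — its k=1 value — and the period has length 4.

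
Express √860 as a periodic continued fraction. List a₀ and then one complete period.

a₀ = ⌊√860⌋ = 29.

[29; 3, 14, 3, 58]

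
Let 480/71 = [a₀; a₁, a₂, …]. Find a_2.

480 = 6·71 + 54   →  a_0 = 6
71 = 1·54 + 17   →  a_1 = 1
54 = 3·17 + 3   →  a_2 = 3

3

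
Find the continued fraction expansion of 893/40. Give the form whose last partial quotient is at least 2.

893 = 22·40 + 13
40 = 3·13 + 1
13 = 13·1 + 0  (stop)
So 893/40 = [22; 3, 13].

[22; 3, 13]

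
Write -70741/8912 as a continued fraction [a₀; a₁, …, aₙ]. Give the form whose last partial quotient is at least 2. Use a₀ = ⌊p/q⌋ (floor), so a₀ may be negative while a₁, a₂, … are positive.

[-8; 16, 17, 2, 1, 10]

-70741 = -8·8912 + 555
8912 = 16·555 + 32
555 = 17·32 + 11
32 = 2·11 + 10
11 = 1·10 + 1
10 = 10·1 + 0  (stop)
So -70741/8912 = [-8; 16, 17, 2, 1, 10].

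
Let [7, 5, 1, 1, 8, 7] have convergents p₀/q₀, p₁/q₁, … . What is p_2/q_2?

Using pₖ = aₖpₖ₋₁ + pₖ₋₂, qₖ = aₖqₖ₋₁ + qₖ₋₂ (with p₋₁=1, p₋₂=0, q₋₁=0, q₋₂=1):
  k=0: a=7, p=7, q=1
  k=1: a=5, p=36, q=5
  k=2: a=1, p=43, q=6

43/6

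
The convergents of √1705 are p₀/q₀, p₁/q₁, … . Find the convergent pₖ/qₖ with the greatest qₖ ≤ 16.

√1705 = [41; 3, 2, 3, 82, …] (period length 4).
Convergents:
  p_0/q_0 = 41/1
  p_1/q_1 = 124/3
  p_2/q_2 = 289/7
  p_3/q_3 = 991/24
q_2 = 7 ≤ 16 < 24 = q_3, so the answer is 289/7.

289/7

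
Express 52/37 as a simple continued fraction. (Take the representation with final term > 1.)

52 = 1*37 + 15
37 = 2*15 + 7
15 = 2*7 + 1
7 = 7*1 + 0  (stop)
So 52/37 = [1; 2, 2, 7].

[1; 2, 2, 7]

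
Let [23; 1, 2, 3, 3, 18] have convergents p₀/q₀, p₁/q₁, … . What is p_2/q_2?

71/3

Using pₖ = aₖpₖ₋₁ + pₖ₋₂, qₖ = aₖqₖ₋₁ + qₖ₋₂ (with p₋₁=1, p₋₂=0, q₋₁=0, q₋₂=1):
  k=0: a=23, p=23, q=1
  k=1: a=1, p=24, q=1
  k=2: a=2, p=71, q=3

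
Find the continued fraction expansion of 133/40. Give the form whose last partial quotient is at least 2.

[3; 3, 13]

133 = 3·40 + 13
40 = 3·13 + 1
13 = 13·1 + 0  (stop)
So 133/40 = [3; 3, 13].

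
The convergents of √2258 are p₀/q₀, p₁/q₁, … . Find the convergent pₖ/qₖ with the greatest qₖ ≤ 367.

16774/353

√2258 = [47; 1, 1, 13, 13, 1, 1, 94, …] (period length 7).
Convergents:
  p_0/q_0 = 47/1
  p_1/q_1 = 48/1
  p_2/q_2 = 95/2
  p_3/q_3 = 1283/27
  p_4/q_4 = 16774/353
  p_5/q_5 = 18057/380
q_4 = 353 ≤ 367 < 380 = q_5, so the answer is 16774/353.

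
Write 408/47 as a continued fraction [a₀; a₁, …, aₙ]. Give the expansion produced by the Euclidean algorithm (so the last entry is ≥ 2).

408 = 8×47 + 32
47 = 1×32 + 15
32 = 2×15 + 2
15 = 7×2 + 1
2 = 2×1 + 0  (stop)
So 408/47 = [8; 1, 2, 7, 2].

[8; 1, 2, 7, 2]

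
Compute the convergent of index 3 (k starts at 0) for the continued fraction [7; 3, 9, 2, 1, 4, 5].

Using pₖ = aₖpₖ₋₁ + pₖ₋₂, qₖ = aₖqₖ₋₁ + qₖ₋₂ (with p₋₁=1, p₋₂=0, q₋₁=0, q₋₂=1):
  k=0: a=7, p=7, q=1
  k=1: a=3, p=22, q=3
  k=2: a=9, p=205, q=28
  k=3: a=2, p=432, q=59

432/59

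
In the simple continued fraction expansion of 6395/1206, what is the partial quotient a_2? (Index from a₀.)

6395 = 5·1206 + 365   →  a_0 = 5
1206 = 3·365 + 111   →  a_1 = 3
365 = 3·111 + 32   →  a_2 = 3

3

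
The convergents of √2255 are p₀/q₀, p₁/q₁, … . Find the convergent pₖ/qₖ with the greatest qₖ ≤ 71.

√2255 = [47; 2, 18, 2, 94, …] (period length 4).
Convergents:
  p_0/q_0 = 47/1
  p_1/q_1 = 95/2
  p_2/q_2 = 1757/37
  p_3/q_3 = 3609/76
q_2 = 37 ≤ 71 < 76 = q_3, so the answer is 1757/37.

1757/37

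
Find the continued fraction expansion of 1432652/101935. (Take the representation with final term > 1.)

1432652 = 14·101935 + 5562
101935 = 18·5562 + 1819
5562 = 3·1819 + 105
1819 = 17·105 + 34
105 = 3·34 + 3
34 = 11·3 + 1
3 = 3·1 + 0  (stop)
So 1432652/101935 = [14; 18, 3, 17, 3, 11, 3].

[14; 18, 3, 17, 3, 11, 3]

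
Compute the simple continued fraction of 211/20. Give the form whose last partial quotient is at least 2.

211 = 10·20 + 11
20 = 1·11 + 9
11 = 1·9 + 2
9 = 4·2 + 1
2 = 2·1 + 0  (stop)
So 211/20 = [10; 1, 1, 4, 2].

[10; 1, 1, 4, 2]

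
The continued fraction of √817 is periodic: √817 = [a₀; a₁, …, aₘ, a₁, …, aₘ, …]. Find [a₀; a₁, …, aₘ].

a₀ = ⌊√817⌋ = 28.
With m₀=0, d₀=1 and mₖ₊₁ = dₖaₖ − mₖ, dₖ₊₁ = (n − mₖ₊₁²)/dₖ, aₖ₊₁ = ⌊(a₀+mₖ₊₁)/dₖ₊₁⌋:
  k=1: m=28, d=33, a=1
  k=2: m=5, d=24, a=1
  k=3: m=19, d=19, a=2
  k=4: m=19, d=24, a=1
  k=5: m=5, d=33, a=1
  k=6: m=28, d=1, a=56
d=1 and a=2a₀=56 at k=6, so the next step gives (m, d) = (28, 33) again — its k=1 value — and the period has length 6.

[28; 1, 1, 2, 1, 1, 56]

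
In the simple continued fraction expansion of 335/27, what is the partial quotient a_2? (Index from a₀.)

335 = 12·27 + 11   →  a_0 = 12
27 = 2·11 + 5   →  a_1 = 2
11 = 2·5 + 1   →  a_2 = 2

2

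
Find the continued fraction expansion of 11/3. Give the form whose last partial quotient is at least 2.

11 = 3·3 + 2
3 = 1·2 + 1
2 = 2·1 + 0  (stop)
So 11/3 = [3; 1, 2].

[3; 1, 2]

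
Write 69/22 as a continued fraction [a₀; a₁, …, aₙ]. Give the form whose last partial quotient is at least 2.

69 = 3·22 + 3
22 = 7·3 + 1
3 = 3·1 + 0  (stop)
So 69/22 = [3; 7, 3].

[3; 7, 3]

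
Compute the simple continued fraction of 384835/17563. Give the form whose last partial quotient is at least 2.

[21; 1, 10, 3, 11, 6, 2, 3]

384835 = 21×17563 + 16012
17563 = 1×16012 + 1551
16012 = 10×1551 + 502
1551 = 3×502 + 45
502 = 11×45 + 7
45 = 6×7 + 3
7 = 2×3 + 1
3 = 3×1 + 0  (stop)
So 384835/17563 = [21; 1, 10, 3, 11, 6, 2, 3].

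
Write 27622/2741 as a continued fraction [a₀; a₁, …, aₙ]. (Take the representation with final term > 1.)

27622 = 10·2741 + 212
2741 = 12·212 + 197
212 = 1·197 + 15
197 = 13·15 + 2
15 = 7·2 + 1
2 = 2·1 + 0  (stop)
So 27622/2741 = [10; 12, 1, 13, 7, 2].

[10; 12, 1, 13, 7, 2]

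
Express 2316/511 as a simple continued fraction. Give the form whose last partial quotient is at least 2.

[4; 1, 1, 7, 4, 8]

2316 = 4*511 + 272
511 = 1*272 + 239
272 = 1*239 + 33
239 = 7*33 + 8
33 = 4*8 + 1
8 = 8*1 + 0  (stop)
So 2316/511 = [4; 1, 1, 7, 4, 8].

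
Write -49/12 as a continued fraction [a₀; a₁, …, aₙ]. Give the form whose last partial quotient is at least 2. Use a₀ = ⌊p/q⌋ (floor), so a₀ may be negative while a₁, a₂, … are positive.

-49 = -5*12 + 11
12 = 1*11 + 1
11 = 11*1 + 0  (stop)
So -49/12 = [-5; 1, 11].

[-5; 1, 11]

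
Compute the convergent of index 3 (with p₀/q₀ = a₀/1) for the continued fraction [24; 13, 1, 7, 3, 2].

Using pₖ = aₖpₖ₋₁ + pₖ₋₂, qₖ = aₖqₖ₋₁ + qₖ₋₂ (with p₋₁=1, p₋₂=0, q₋₁=0, q₋₂=1):
  k=0: a=24, p=24, q=1
  k=1: a=13, p=313, q=13
  k=2: a=1, p=337, q=14
  k=3: a=7, p=2672, q=111

2672/111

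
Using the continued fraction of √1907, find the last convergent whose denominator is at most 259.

5677/130

√1907 = [43; 1, 2, 43, 2, 1, 86, …] (period length 6).
Convergents:
  p_0/q_0 = 43/1
  p_1/q_1 = 44/1
  p_2/q_2 = 131/3
  p_3/q_3 = 5677/130
  p_4/q_4 = 11485/263
q_3 = 130 ≤ 259 < 263 = q_4, so the answer is 5677/130.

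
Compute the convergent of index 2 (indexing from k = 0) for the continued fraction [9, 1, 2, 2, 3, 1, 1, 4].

29/3

Using pₖ = aₖpₖ₋₁ + pₖ₋₂, qₖ = aₖqₖ₋₁ + qₖ₋₂ (with p₋₁=1, p₋₂=0, q₋₁=0, q₋₂=1):
  k=0: a=9, p=9, q=1
  k=1: a=1, p=10, q=1
  k=2: a=2, p=29, q=3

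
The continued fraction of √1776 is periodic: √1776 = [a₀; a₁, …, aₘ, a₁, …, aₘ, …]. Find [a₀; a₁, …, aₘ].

a₀ = ⌊√1776⌋ = 42.

[42; 7, 84]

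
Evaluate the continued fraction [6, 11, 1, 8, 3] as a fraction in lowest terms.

Fold from the inside: start with 3/1.
  8 + 1/3 = 25/3
  1 + 3/25 = 28/25
  11 + 25/28 = 333/28
  6 + 28/333 = 2026/333

2026/333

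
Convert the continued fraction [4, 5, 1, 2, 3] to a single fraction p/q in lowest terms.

238/57

Using pₖ = aₖpₖ₋₁ + pₖ₋₂ and qₖ = aₖqₖ₋₁ + qₖ₋₂:
  k=0: a=4, p=4, q=1
  k=1: a=5, p=21, q=5
  k=2: a=1, p=25, q=6
  k=3: a=2, p=71, q=17
  k=4: a=3, p=238, q=57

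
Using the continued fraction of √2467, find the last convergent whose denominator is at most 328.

√2467 = [49; 1, 2, 49, 2, 1, 98, …] (period length 6).
Convergents:
  p_0/q_0 = 49/1
  p_1/q_1 = 50/1
  p_2/q_2 = 149/3
  p_3/q_3 = 7351/148
  p_4/q_4 = 14851/299
  p_5/q_5 = 22202/447
q_4 = 299 ≤ 328 < 447 = q_5, so the answer is 14851/299.

14851/299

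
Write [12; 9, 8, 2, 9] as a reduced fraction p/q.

Fold from the inside: start with 9/1.
  2 + 1/9 = 19/9
  8 + 9/19 = 161/19
  9 + 19/161 = 1468/161
  12 + 161/1468 = 17777/1468

17777/1468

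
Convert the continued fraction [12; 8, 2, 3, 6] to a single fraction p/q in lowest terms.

4496/371

Using pₖ = aₖpₖ₋₁ + pₖ₋₂ and qₖ = aₖqₖ₋₁ + qₖ₋₂:
  k=0: a=12, p=12, q=1
  k=1: a=8, p=97, q=8
  k=2: a=2, p=206, q=17
  k=3: a=3, p=715, q=59
  k=4: a=6, p=4496, q=371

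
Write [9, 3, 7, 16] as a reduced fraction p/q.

Fold from the inside: start with 16/1.
  7 + 1/16 = 113/16
  3 + 16/113 = 355/113
  9 + 113/355 = 3308/355

3308/355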